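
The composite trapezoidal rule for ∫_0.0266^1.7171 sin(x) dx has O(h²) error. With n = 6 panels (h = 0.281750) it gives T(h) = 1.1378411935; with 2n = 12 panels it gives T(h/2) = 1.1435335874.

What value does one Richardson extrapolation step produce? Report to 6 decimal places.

1.145431

r = 2: numerator weight 4, denominator 3.
Weighted: 4.5741343496 − 1.1378411935 = 3.4362931561
(4·1.1435335874 − 1.1378411935)/(4 − 1) = 1.1454310520
Gap between inputs: 5.692e-03; correction applied: +0.0018974646.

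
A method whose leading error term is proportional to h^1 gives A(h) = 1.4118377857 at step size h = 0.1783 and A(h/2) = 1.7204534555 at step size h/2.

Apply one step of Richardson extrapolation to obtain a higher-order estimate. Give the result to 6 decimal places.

2.029069

The method has order 1: 2^1 = 2.
Numerator 2*A(h/2) − A(h) = 2*1.7204534555 − 1.4118377857 = 2.0290691253
R = 2.0290691253/1 = 2.0290691253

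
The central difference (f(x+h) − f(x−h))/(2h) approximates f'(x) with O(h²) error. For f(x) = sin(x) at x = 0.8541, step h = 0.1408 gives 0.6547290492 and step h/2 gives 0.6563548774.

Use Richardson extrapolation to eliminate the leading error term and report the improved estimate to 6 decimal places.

Order 2 gives 2^r = 4 and 2^r − 1 = 3.
4*0.6563548774 − 0.6547290492 = 1.9706904604
Divide by 2^2 − 1 = 3.
Result: 0.6568968201

0.656897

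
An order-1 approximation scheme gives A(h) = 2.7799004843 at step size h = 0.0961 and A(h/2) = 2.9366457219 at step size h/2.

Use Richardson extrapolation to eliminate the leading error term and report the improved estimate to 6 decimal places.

3.093391

r = 1, so 2^r = 2.
Numerator 2×A(h/2) − A(h) = 2×2.9366457219 − 2.7799004843 = 3.0933909595
Divide by 2^1 − 1 = 1.
So the Richardson estimate is 3.0933909595.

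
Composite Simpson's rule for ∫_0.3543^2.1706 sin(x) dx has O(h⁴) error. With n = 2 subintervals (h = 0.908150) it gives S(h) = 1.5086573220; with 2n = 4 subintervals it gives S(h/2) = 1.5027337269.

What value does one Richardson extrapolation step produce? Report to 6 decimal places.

1.502339

The method has order 4: 2^4 = 16.
16×1.5027337269 = 24.0437396304; subtract 1.5086573220 → 22.5350823084
22.5350823084 ÷ 15 = 1.5023388206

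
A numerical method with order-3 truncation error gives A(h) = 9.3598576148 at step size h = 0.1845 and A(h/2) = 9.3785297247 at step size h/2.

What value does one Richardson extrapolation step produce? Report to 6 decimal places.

The method has order 3: 2^3 = 8.
Numerator 8×A(h/2) − A(h) = 8×9.3785297247 − 9.3598576148 = 65.6683801828
Divide by 2^3 − 1 = 7.
(8×9.3785297247 − 9.3598576148)/(8 − 1) = 9.3811971690

9.381197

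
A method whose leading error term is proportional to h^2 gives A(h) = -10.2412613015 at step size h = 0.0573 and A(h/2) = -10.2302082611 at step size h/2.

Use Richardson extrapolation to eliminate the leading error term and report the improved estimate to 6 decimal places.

-10.226524

Leading term ∝ h^2; use weight 4 = 2^2.
Top: 4(-10.2302082611) − (-10.2412613015) = -30.6795717429
Denominator 4 − 1 = 3.
So the Richardson estimate is -10.2265239143.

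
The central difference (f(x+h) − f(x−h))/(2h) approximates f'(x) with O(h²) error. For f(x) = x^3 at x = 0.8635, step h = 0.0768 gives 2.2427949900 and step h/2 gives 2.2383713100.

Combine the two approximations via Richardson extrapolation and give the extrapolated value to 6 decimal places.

r = 2: numerator weight 4, denominator 3.
4·2.2383713100 = 8.9534852400; subtract 2.2427949900 → 6.7106902500
R = 6.7106902500/3 = 2.2368967500

2.236897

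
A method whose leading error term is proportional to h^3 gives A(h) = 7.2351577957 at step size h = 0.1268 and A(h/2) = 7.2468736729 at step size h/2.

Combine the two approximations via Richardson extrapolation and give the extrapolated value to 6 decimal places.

With r = 3 the leading error scales as h^3, so the weight is 2^3 = 8.
8 × 7.2468736729 = 57.9749893832; subtract 7.2351577957 → 50.7398315875
(8 × 7.2468736729 − 7.2351577957)/(8 − 1) = 7.2485473696

7.248547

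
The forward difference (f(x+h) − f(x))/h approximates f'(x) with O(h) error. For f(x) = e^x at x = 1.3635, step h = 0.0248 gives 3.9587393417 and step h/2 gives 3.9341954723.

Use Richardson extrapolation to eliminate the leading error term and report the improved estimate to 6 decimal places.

r = 1, so 2^r = 2.
Top: 2(3.9341954723) − (3.9587393417) = 3.9096516029
3.9096516029 ÷ 1 = 3.9096516029
Shift from A(h/2): −0.0245438694.

3.909652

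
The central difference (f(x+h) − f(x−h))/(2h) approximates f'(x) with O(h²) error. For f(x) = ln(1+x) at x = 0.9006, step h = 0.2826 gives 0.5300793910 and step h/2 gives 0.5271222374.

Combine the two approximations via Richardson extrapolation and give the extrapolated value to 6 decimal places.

Method order is 2; weight 2^2 = 4.
4*0.5271222374 − 0.5300793910 = 1.5784095586
1.5784095586 ÷ 3 = 0.5261365195

0.526137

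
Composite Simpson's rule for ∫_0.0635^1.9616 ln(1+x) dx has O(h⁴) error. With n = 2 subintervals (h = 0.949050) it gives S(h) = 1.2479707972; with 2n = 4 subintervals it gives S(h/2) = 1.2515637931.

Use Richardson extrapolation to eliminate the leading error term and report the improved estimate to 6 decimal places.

Method order is 4; weight 2^4 = 16.
Numerator 16·A(h/2) − A(h) = 16·1.2515637931 − 1.2479707972 = 18.7770498924
R = 18.7770498924/15 = 1.2518033262
Gap between inputs: 3.593e-03; correction applied: +0.0002395331.

1.251803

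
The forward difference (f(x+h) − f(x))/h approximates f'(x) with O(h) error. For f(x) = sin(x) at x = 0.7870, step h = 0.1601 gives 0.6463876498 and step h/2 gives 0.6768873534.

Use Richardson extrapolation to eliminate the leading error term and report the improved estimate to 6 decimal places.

Method order is 1; weight 2^1 = 2.
Top: 2(0.6768873534) − (0.6463876498) = 0.7073870570
(2·0.6768873534 − 0.6463876498)/(2 − 1) = 0.7073870570

0.707387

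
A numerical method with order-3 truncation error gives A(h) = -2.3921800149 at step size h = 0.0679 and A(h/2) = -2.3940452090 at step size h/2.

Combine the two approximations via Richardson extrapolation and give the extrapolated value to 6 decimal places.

-2.394312

Method order is 3; weight 2^3 = 8.
8*(-2.3940452090) = -19.1523616720; (-19.1523616720) − (-2.3921800149) = -16.7601816571
Divide by 2^3 − 1 = 7.
Extrapolated: (-16.7601816571) / 7 = -2.3943116653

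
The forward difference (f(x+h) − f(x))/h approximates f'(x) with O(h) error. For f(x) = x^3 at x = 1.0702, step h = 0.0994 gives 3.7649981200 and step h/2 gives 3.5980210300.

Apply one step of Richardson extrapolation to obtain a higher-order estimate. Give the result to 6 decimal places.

3.431044

Order 1 gives 2^r = 2 and 2^r − 1 = 1.
Numerator 2·A(h/2) − A(h) = 2·3.5980210300 − 3.7649981200 = 3.4310439400
3.4310439400 ÷ 1 = 3.4310439400
Correction |R − A(h/2)| = 1.670e-01; gap |A(h/2) − A(h)| = 1.670e-01.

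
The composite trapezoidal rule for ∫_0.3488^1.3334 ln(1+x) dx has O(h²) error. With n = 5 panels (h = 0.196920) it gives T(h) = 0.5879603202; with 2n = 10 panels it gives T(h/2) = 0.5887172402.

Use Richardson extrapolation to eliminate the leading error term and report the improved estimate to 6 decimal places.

Order 2 gives 2^r = 4 and 2^r − 1 = 3.
4*0.5887172402 − 0.5879603202 = 1.7669086406
Extrapolated: 1.7669086406 / 3 = 0.5889695469
Correction |R − A(h/2)| = 2.523e-04; gap |A(h/2) − A(h)| = 7.569e-04.

0.588970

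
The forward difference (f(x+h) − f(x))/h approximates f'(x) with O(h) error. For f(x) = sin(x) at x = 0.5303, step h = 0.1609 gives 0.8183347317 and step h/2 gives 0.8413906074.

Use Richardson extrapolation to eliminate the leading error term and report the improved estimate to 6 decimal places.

0.864446

With r = 1 the leading error scales as h^1, so the weight is 2^1 = 2.
2^1·A(h/2) = 1.6827812148; minus A(h) gives 0.8644464831.
Extrapolated: 0.8644464831 / 1 = 0.8644464831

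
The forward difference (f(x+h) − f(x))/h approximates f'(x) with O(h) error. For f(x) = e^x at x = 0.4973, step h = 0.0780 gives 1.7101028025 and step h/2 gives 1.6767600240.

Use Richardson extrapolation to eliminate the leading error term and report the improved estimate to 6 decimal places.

1.643417

Order 1 gives 2^r = 2 and 2^r − 1 = 1.
2·1.6767600240 = 3.3535200480; subtract 1.7101028025 → 1.6434172455
Denominator 2 − 1 = 1.
R = 1.6434172455/1 = 1.6434172455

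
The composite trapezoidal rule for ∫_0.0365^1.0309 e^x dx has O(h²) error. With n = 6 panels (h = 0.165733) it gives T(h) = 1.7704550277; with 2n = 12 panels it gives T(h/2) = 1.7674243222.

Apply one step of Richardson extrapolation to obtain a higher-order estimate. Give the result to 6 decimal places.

1.766414

Error is O(h^2); halving h shrinks it by 2^2 = 4.
4*1.7674243222 = 7.0696972888; subtract 1.7704550277 → 5.2992422611
Divide by 2^2 − 1 = 3.
So the Richardson estimate is 1.7664140870.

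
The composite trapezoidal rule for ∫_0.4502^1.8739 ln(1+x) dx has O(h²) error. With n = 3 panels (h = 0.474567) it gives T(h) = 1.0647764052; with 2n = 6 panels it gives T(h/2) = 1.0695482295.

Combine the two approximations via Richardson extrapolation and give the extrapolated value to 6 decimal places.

1.071139

Order 2 gives 2^r = 4 and 2^r − 1 = 3.
Weighted: 4.2781929180 − 1.0647764052 = 3.2134165128
Denominator 4 − 1 = 3.
Result: 1.0711388376
Shift from A(h/2): +0.0015906081.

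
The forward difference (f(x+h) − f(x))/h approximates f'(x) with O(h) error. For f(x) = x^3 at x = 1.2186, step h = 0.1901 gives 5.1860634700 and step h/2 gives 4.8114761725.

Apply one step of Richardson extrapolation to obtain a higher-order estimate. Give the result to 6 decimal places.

4.436889

r = 1: numerator weight 2, denominator 1.
2·4.8114761725 = 9.6229523450; subtract 5.1860634700 → 4.4368888750
4.4368888750 ÷ 1 = 4.4368888750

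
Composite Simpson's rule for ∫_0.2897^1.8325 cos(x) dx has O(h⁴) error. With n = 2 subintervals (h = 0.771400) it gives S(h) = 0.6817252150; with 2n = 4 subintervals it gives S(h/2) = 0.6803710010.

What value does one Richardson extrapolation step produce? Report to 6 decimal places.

0.680281

r = 4: numerator weight 16, denominator 15.
16*0.6803710010 = 10.8859360160; subtract 0.6817252150 → 10.2042108010
Divide by 2^4 − 1 = 15.
R = 10.2042108010/15 = 0.6802807201
Gap between inputs: 1.354e-03; correction applied: −0.0000902809.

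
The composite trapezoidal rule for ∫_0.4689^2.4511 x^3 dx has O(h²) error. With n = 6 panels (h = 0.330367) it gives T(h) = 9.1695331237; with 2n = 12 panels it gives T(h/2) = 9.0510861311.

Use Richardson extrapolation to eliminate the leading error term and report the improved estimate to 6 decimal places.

The method has order 2: 2^2 = 4.
4·9.0510861311 − 9.1695331237 = 27.0348114007
Extrapolated: 27.0348114007 / 3 = 9.0116038002
Correction |R − A(h/2)| = 3.948e-02; gap |A(h/2) − A(h)| = 1.184e-01.

9.011604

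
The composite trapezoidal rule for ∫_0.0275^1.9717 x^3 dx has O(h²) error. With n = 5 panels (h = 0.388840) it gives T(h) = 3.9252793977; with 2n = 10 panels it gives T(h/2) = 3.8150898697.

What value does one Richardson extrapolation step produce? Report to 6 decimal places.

3.778360

Method order is 2; weight 2^2 = 4.
Top: 4(3.8150898697) − (3.9252793977) = 11.3350800811
Divide by 2^2 − 1 = 3.
Result: 3.7783600270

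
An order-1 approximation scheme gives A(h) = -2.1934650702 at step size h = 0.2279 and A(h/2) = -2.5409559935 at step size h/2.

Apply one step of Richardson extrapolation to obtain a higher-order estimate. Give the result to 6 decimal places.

r = 1, so 2^r = 2.
2*(-2.5409559935) = -5.0819119870; subtract (-2.1934650702) → -2.8884469168
Divide by 2^1 − 1 = 1.
Result: -2.8884469168
Gap between inputs: 3.475e-01; correction applied: −0.3474909233.

-2.888447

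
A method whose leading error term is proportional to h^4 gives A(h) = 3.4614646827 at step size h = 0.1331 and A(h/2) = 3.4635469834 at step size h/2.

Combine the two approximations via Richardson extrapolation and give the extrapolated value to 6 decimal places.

3.463686

Method order is 4; weight 2^4 = 16.
Top: 16(3.4635469834) − (3.4614646827) = 51.9552870517
Denominator 16 − 1 = 15.
Result: 3.4636858034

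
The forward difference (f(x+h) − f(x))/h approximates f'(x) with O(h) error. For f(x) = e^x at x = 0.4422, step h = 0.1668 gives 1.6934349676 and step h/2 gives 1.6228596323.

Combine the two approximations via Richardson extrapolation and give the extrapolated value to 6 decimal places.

1.552284

r = 1: numerator weight 2, denominator 1.
Weighted: 3.2457192646 − 1.6934349676 = 1.5522842970
1.5522842970 ÷ 1 = 1.5522842970
Gap between inputs: 7.058e-02; correction applied: −0.0705753353.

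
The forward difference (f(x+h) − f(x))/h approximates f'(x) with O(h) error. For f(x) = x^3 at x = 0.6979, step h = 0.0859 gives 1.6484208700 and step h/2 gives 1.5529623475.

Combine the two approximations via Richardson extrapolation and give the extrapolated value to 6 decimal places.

Error is O(h^1); halving h shrinks it by 2^1 = 2.
2×1.5529623475 − 1.6484208700 = 1.4575038250
R = 1.4575038250/1 = 1.4575038250

1.457504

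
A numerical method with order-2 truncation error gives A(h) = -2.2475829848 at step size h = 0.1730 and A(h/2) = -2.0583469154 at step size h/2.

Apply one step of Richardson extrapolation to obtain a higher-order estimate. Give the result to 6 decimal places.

-1.995268

Error is O(h^2); halving h shrinks it by 2^2 = 4.
4×(-2.0583469154) − (-2.2475829848) = -5.9858046768
(-5.9858046768) ÷ 3 = -1.9952682256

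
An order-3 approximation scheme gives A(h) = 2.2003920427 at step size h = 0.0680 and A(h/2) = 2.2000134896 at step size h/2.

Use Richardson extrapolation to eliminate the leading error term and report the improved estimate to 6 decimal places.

Leading term ∝ h^3; use weight 8 = 2^3.
8*2.2000134896 − 2.2003920427 = 15.3997158741
Divide by 2^3 − 1 = 7.
15.3997158741 ÷ 7 = 2.1999594106
Correction |R − A(h/2)| = 5.408e-05; gap |A(h/2) − A(h)| = 3.786e-04.

2.199959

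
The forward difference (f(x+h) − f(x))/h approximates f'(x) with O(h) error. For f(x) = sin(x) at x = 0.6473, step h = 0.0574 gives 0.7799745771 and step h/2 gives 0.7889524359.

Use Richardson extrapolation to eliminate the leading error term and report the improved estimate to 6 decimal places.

0.797930

With r = 1 the leading error scales as h^1, so the weight is 2^1 = 2.
A(h/2) − A(h) = 0.7889524359 − 0.7799745771 = 0.0089778588
Divide by 2^1 − 1 = 1: 0.0089778588/1 = 0.0089778588
R = 0.7889524359 + 0.0089778588 = 0.7979302947
Correction |R − A(h/2)| = 8.978e-03; gap |A(h/2) − A(h)| = 8.978e-03.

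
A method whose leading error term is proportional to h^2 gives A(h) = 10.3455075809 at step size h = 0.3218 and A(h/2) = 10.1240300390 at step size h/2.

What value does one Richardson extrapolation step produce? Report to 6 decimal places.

10.050204

Error is O(h^2); halving h shrinks it by 2^2 = 4.
4 × 10.1240300390 − 10.3455075809 = 30.1506125751
30.1506125751 ÷ 3 = 10.0502041917
Correction |R − A(h/2)| = 7.383e-02; gap |A(h/2) − A(h)| = 2.215e-01.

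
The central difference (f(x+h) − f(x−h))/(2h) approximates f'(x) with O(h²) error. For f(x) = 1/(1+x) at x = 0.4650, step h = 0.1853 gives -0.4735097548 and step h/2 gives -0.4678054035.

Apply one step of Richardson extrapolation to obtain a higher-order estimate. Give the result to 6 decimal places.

-0.465904

r = 2, so 2^r = 4.
Numerator 4*A(h/2) − A(h) = 4*(-0.4678054035) − (-0.4735097548) = -1.3977118592
Denominator 4 − 1 = 3.
So the Richardson estimate is -0.4659039531.
Gap between inputs: 5.704e-03; correction applied: +0.0019014504.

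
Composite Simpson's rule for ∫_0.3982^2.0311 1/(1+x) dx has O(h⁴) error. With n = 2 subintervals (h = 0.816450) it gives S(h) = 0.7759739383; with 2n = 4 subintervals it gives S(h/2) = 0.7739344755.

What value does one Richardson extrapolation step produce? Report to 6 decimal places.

0.773799

Method order is 4; weight 2^4 = 16.
Top: 16(0.7739344755) − (0.7759739383) = 11.6069776697
Denominator 16 − 1 = 15.
11.6069776697 ÷ 15 = 0.7737985113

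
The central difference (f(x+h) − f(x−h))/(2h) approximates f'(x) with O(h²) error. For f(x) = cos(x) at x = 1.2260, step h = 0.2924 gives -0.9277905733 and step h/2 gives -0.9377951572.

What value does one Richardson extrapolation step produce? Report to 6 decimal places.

-0.941130

Order 2 gives 2^r = 4 and 2^r − 1 = 3.
Top: 4(-0.9377951572) − (-0.9277905733) = -2.8233900555
Denominator 4 − 1 = 3.
R = (-2.8233900555)/3 = -0.9411300185
Gap between inputs: 1.000e-02; correction applied: −0.0033348613.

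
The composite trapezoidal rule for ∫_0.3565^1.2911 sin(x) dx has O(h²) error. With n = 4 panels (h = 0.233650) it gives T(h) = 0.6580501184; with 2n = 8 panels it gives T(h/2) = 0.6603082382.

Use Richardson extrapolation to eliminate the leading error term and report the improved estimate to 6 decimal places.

0.661061

With r = 2 the leading error scales as h^2, so the weight is 2^2 = 4.
Weighted: 2.6412329528 − 0.6580501184 = 1.9831828344
(4×0.6603082382 − 0.6580501184)/(4 − 1) = 0.6610609448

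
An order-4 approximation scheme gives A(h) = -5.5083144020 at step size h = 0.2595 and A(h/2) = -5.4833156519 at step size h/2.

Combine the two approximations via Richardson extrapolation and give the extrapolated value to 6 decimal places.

Leading term ∝ h^4; use weight 16 = 2^4.
Top: 16(-5.4833156519) − (-5.5083144020) = -82.2247360284
(16·(-5.4833156519) − (-5.5083144020))/(16 − 1) = -5.4816490686
Correction |R − A(h/2)| = 1.667e-03; gap |A(h/2) − A(h)| = 2.500e-02.

-5.481649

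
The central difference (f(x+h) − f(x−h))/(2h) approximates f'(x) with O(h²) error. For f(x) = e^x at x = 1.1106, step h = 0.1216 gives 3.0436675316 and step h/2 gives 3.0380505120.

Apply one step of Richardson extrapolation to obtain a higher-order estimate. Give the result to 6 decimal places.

3.036178

Leading term ∝ h^2; use weight 4 = 2^2.
A(h/2) − A(h) = 3.0380505120 − 3.0436675316 = -0.0056170196
Divide by 2^2 − 1 = 3: (-0.0056170196)/3 = -0.0018723399
R = A(h/2) + (A(h/2) − A(h))/3 = 3.0380505120 − 0.0018723399 = 3.0361781721
Correction |R − A(h/2)| = 1.872e-03; gap |A(h/2) − A(h)| = 5.617e-03.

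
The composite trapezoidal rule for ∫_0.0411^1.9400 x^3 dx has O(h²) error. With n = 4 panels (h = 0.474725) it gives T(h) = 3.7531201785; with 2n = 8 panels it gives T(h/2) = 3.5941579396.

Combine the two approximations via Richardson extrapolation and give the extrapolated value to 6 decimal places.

3.541171

Error is O(h^2); halving h shrinks it by 2^2 = 4.
2^2*A(h/2) = 14.3766317584; minus A(h) gives 10.6235115799.
Extrapolated: 10.6235115799 / 3 = 3.5411705266
Gap between inputs: 1.590e-01; correction applied: −0.0529874130.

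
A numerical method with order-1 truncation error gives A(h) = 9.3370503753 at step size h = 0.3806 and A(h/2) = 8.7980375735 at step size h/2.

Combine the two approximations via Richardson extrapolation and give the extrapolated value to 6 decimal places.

Error is O(h^1); halving h shrinks it by 2^1 = 2.
2 × 8.7980375735 = 17.5960751470; subtract 9.3370503753 → 8.2590247717
Divide by 2^1 − 1 = 1.
R = 8.2590247717/1 = 8.2590247717

8.259025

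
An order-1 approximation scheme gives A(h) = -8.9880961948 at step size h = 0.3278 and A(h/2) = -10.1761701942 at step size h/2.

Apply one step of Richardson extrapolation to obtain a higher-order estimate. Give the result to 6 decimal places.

-11.364244

r = 1, so 2^r = 2.
2^1*A(h/2) = -20.3523403884; minus A(h) gives -11.3642441936.
R = (-11.3642441936)/1 = -11.3642441936
Shift from A(h/2): −1.1880739994.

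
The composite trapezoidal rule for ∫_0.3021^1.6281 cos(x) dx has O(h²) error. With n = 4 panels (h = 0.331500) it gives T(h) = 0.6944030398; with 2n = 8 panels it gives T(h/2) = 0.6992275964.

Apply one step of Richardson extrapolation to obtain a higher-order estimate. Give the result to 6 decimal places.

Method order is 2; weight 2^2 = 4.
4×0.6992275964 − 0.6944030398 = 2.1025073458
Denominator 4 − 1 = 3.
2.1025073458 ÷ 3 = 0.7008357819
Shift from A(h/2): +0.0016081855.

0.700836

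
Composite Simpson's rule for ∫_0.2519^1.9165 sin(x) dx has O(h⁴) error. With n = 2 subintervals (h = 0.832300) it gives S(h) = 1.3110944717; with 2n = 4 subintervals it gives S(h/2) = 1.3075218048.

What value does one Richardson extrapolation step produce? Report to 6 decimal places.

1.307284

Leading term ∝ h^4; use weight 16 = 2^4.
Weighted: 20.9203488768 − 1.3110944717 = 19.6092544051
Extrapolated: 19.6092544051 / 15 = 1.3072836270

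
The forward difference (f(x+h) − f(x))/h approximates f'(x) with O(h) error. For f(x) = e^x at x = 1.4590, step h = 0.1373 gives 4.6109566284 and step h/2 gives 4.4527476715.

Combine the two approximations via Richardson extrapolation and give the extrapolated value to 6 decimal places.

r = 1, so 2^r = 2.
Numerator 2 × A(h/2) − A(h) = 2 × 4.4527476715 − 4.6109566284 = 4.2945387146
Denominator 2 − 1 = 1.
R = 4.2945387146/1 = 4.2945387146
Shift from A(h/2): −0.1582089569.

4.294539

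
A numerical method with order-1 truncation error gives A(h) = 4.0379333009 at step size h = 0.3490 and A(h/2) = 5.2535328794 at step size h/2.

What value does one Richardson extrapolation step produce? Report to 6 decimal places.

The method has order 1: 2^1 = 2.
2·5.2535328794 = 10.5070657588; subtract 4.0379333009 → 6.4691324579
Denominator 2 − 1 = 1.
Extrapolated: 6.4691324579 / 1 = 6.4691324579

6.469132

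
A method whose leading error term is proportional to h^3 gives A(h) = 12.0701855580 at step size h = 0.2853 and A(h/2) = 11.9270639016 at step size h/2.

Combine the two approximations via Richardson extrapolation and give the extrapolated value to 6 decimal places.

11.906618

Order 3 gives 2^r = 8 and 2^r − 1 = 7.
A(h/2) − A(h) = 11.9270639016 − 12.0701855580 = -0.1431216564
Correction (A(h/2) − A(h))/(8 − 1) = (-0.1431216564)/7 = -0.0204459509
R = 11.9270639016 − 0.0204459509 = 11.9066179507
Shift from A(h/2): −0.0204459509.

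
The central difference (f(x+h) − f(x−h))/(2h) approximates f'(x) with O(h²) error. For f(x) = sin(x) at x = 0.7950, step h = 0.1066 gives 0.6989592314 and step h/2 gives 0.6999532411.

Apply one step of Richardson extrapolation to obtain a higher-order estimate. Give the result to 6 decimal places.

r = 2: numerator weight 4, denominator 3.
4×0.6999532411 = 2.7998129644; subtract 0.6989592314 → 2.1008537330
R = 2.1008537330/3 = 0.7002845777
Shift from A(h/2): +0.0003313366.

0.700285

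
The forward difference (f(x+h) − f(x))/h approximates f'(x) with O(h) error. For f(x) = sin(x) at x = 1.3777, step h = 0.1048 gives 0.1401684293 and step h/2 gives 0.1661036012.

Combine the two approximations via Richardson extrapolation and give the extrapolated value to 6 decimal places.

r = 1, so 2^r = 2.
Weighted: 0.3322072024 − 0.1401684293 = 0.1920387731
Extrapolated: 0.1920387731 / 1 = 0.1920387731
Gap between inputs: 2.594e-02; correction applied: +0.0259351719.

0.192039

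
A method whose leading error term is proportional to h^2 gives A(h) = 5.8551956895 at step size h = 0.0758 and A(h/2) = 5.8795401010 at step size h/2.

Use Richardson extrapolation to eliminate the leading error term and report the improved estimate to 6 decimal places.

5.887655

With r = 2 the leading error scales as h^2, so the weight is 2^2 = 4.
Numerator 4 × A(h/2) − A(h) = 4 × 5.8795401010 − 5.8551956895 = 17.6629647145
17.6629647145 ÷ 3 = 5.8876549048
Correction |R − A(h/2)| = 8.115e-03; gap |A(h/2) − A(h)| = 2.434e-02.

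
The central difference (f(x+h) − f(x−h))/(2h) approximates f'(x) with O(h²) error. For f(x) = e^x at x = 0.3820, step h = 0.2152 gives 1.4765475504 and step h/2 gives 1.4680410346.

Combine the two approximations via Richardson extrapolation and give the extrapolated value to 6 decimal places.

1.465206

Leading term ∝ h^2; use weight 4 = 2^2.
Weighted: 5.8721641384 − 1.4765475504 = 4.3956165880
Denominator 4 − 1 = 3.
Extrapolated: 4.3956165880 / 3 = 1.4652055293
Shift from A(h/2): −0.0028355053.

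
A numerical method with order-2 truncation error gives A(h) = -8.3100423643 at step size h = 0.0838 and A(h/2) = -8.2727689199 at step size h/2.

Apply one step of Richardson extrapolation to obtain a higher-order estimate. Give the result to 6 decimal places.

Method order is 2; weight 2^2 = 4.
Top: 4(-8.2727689199) − (-8.3100423643) = -24.7810333153
Extrapolated: (-24.7810333153) / 3 = -8.2603444384
Correction |R − A(h/2)| = 1.242e-02; gap |A(h/2) − A(h)| = 3.727e-02.

-8.260344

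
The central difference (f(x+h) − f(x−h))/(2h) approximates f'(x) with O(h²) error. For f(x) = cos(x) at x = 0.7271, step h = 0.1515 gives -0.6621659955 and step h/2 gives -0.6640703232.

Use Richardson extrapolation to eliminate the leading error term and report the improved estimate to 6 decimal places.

r = 2: numerator weight 4, denominator 3.
4×(-0.6640703232) = -2.6562812928; (-2.6562812928) − (-0.6621659955) = -1.9941152973
(4×(-0.6640703232) − (-0.6621659955))/(4 − 1) = -0.6647050991

-0.664705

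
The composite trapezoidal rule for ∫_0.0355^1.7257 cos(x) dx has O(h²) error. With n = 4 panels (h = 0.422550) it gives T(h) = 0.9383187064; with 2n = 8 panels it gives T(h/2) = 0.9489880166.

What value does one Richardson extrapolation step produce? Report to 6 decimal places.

0.952544

r = 2: numerator weight 4, denominator 3.
Difference of the inputs: 0.9489880166 − 0.9383187064 = 0.0106693102
Correction (A(h/2) − A(h))/(4 − 1) = 0.0106693102/3 = 0.0035564367
R = 0.9489880166 + 0.0035564367 = 0.9525444533
Shift from A(h/2): +0.0035564367.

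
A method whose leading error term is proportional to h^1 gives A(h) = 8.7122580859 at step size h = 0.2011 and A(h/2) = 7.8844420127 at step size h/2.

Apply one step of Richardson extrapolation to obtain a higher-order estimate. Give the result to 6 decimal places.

Order 1 gives 2^r = 2 and 2^r − 1 = 1.
2 × 7.8844420127 = 15.7688840254; 15.7688840254 − 8.7122580859 = 7.0566259395
Divide by 2^1 − 1 = 1.
Extrapolated: 7.0566259395 / 1 = 7.0566259395

7.056626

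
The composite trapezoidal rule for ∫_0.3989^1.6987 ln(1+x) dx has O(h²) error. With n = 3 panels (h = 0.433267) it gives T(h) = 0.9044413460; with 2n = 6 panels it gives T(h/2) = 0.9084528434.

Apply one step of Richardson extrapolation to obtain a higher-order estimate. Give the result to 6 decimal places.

0.909790

The method has order 2: 2^2 = 4.
A(h/2) − A(h) = 0.9084528434 − 0.9044413460 = 0.0040114974
Divide by 2^2 − 1 = 3: 0.0040114974/3 = 0.0013371658
R = A(h/2) + (A(h/2) − A(h))/3 = 0.9084528434 + 0.0013371658 = 0.9097900092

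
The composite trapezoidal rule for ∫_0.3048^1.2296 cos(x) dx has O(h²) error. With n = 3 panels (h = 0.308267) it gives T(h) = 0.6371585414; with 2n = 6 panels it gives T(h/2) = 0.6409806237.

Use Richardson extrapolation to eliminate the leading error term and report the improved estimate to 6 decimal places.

0.642255

r = 2: numerator weight 4, denominator 3.
Difference of the inputs: 0.6409806237 − 0.6371585414 = 0.0038220823
Divide by 2^2 − 1 = 3: 0.0038220823/3 = 0.0012740274
R = 0.6409806237 + 0.0012740274 = 0.6422546511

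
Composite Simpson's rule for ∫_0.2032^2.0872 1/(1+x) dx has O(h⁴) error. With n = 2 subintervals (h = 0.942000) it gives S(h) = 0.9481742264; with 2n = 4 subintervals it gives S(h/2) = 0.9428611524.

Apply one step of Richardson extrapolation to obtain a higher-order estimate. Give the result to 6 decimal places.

Leading term ∝ h^4; use weight 16 = 2^4.
16 × 0.9428611524 − 0.9481742264 = 14.1376042120
Denominator 16 − 1 = 15.
14.1376042120 ÷ 15 = 0.9425069475

0.942507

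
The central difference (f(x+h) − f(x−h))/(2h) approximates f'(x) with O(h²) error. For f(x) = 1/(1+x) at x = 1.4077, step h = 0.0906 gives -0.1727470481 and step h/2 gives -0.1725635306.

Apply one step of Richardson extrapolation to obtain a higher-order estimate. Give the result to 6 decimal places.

Method order is 2; weight 2^2 = 4.
4·(-0.1725635306) − (-0.1727470481) = -0.5175070743
R = (-0.5175070743)/3 = -0.1725023581

-0.172502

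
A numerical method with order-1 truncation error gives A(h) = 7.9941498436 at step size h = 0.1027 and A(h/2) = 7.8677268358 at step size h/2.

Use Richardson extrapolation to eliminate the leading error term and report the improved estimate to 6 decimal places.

7.741304

Leading term ∝ h^1; use weight 2 = 2^1.
2·7.8677268358 = 15.7354536716; subtract 7.9941498436 → 7.7413038280
Divide by 2^1 − 1 = 1.
So the Richardson estimate is 7.7413038280.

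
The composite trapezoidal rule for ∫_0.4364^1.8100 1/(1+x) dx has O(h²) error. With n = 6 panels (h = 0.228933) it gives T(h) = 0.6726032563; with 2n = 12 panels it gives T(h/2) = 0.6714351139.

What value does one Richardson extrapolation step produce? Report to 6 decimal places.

0.671046

The method has order 2: 2^2 = 4.
Numerator 4 × A(h/2) − A(h) = 4 × 0.6714351139 − 0.6726032563 = 2.0131371993
Divide by 2^2 − 1 = 3.
So the Richardson estimate is 0.6710457331.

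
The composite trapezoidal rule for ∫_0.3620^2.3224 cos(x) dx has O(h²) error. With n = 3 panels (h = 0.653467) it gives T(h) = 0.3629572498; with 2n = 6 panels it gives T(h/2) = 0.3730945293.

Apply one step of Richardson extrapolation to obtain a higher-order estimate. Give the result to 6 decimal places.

Leading term ∝ h^2; use weight 4 = 2^2.
2^2*A(h/2) = 1.4923781172; minus A(h) gives 1.1294208674.
(4*0.3730945293 − 0.3629572498)/(4 − 1) = 0.3764736225
Shift from A(h/2): +0.0033790932.

0.376474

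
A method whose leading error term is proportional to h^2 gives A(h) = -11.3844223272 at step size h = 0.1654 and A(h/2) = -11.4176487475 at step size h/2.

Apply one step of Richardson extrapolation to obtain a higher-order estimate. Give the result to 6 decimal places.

Error is O(h^2); halving h shrinks it by 2^2 = 4.
4*(-11.4176487475) − (-11.3844223272) = -34.2861726628
R = (-34.2861726628)/3 = -11.4287242209
Correction |R − A(h/2)| = 1.108e-02; gap |A(h/2) − A(h)| = 3.323e-02.

-11.428724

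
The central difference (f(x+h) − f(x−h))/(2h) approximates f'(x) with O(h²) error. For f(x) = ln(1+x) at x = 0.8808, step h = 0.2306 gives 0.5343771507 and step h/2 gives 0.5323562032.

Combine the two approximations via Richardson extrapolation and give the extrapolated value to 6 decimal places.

0.531683

r = 2, so 2^r = 4.
2^2*A(h/2) = 2.1294248128; minus A(h) gives 1.5950476621.
Denominator 4 − 1 = 3.
Result: 0.5316825540
Correction |R − A(h/2)| = 6.736e-04; gap |A(h/2) − A(h)| = 2.021e-03.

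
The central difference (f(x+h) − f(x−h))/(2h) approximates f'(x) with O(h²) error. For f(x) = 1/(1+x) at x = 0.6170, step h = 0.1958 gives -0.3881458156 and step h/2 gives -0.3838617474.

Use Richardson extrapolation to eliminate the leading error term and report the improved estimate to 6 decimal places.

The method has order 2: 2^2 = 4.
4·(-0.3838617474) − (-0.3881458156) = -1.1473011740
Denominator 4 − 1 = 3.
(-1.1473011740) ÷ 3 = -0.3824337247

-0.382434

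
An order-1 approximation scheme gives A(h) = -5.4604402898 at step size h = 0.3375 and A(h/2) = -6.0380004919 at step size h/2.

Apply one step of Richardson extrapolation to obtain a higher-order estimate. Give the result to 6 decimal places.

The method has order 1: 2^1 = 2.
Top: 2(-6.0380004919) − (-5.4604402898) = -6.6155606940
Extrapolated: (-6.6155606940) / 1 = -6.6155606940

-6.615561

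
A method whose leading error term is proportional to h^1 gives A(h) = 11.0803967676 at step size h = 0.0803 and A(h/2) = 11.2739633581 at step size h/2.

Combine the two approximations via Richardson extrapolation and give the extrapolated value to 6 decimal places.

Leading term ∝ h^1; use weight 2 = 2^1.
2·11.2739633581 − 11.0803967676 = 11.4675299486
Divide by 2^1 − 1 = 1.
R = 11.4675299486/1 = 11.4675299486

11.467530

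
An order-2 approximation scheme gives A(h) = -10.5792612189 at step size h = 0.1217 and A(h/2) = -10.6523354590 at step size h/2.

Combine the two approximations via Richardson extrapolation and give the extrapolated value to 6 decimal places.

-10.676694

The method has order 2: 2^2 = 4.
4·(-10.6523354590) = -42.6093418360; subtract (-10.5792612189) → -32.0300806171
Divide by 2^2 − 1 = 3.
Extrapolated: (-32.0300806171) / 3 = -10.6766935390
Correction |R − A(h/2)| = 2.436e-02; gap |A(h/2) − A(h)| = 7.307e-02.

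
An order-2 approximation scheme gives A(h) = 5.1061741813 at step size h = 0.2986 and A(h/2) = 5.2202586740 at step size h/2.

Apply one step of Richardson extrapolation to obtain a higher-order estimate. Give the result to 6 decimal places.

5.258287

r = 2: numerator weight 4, denominator 3.
Numerator 4*A(h/2) − A(h) = 4*5.2202586740 − 5.1061741813 = 15.7748605147
(4*5.2202586740 − 5.1061741813)/(4 − 1) = 5.2582868382
Shift from A(h/2): +0.0380281642.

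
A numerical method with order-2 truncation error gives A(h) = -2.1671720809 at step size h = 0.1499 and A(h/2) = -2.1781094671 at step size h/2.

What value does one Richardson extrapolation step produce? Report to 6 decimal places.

-2.181755

With r = 2 the leading error scales as h^2, so the weight is 2^2 = 4.
Difference of the inputs: -2.1781094671 − (-2.1671720809) = -0.0109373862
Correction (A(h/2) − A(h))/(4 − 1) = (-0.0109373862)/3 = -0.0036457954
R = -2.1781094671 − 0.0036457954 = -2.1817552625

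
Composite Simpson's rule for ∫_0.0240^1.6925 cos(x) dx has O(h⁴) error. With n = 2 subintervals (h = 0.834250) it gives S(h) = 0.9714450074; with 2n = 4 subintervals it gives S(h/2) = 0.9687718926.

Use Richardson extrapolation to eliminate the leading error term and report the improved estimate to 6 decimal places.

r = 4, so 2^r = 16.
Numerator 16*A(h/2) − A(h) = 16*0.9687718926 − 0.9714450074 = 14.5289052742
(16*0.9687718926 − 0.9714450074)/(16 − 1) = 0.9685936849

0.968594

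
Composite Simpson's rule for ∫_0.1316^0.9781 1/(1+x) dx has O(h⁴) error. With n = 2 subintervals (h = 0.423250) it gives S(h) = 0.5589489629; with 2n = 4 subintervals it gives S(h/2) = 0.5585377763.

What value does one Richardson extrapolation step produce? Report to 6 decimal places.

With r = 4 the leading error scales as h^4, so the weight is 2^4 = 16.
Weighted: 8.9366044208 − 0.5589489629 = 8.3776554579
(16·0.5585377763 − 0.5589489629)/(16 − 1) = 0.5585103639
Correction |R − A(h/2)| = 2.741e-05; gap |A(h/2) − A(h)| = 4.112e-04.

0.558510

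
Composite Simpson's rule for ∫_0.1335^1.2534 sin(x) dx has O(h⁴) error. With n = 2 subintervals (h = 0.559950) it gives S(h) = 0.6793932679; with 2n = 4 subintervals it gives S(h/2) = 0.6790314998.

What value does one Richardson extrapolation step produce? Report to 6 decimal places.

Order 4 gives 2^r = 16 and 2^r − 1 = 15.
16·0.6790314998 − 0.6793932679 = 10.1851107289
Divide by 2^4 − 1 = 15.
10.1851107289 ÷ 15 = 0.6790073819
Shift from A(h/2): −0.0000241179.

0.679007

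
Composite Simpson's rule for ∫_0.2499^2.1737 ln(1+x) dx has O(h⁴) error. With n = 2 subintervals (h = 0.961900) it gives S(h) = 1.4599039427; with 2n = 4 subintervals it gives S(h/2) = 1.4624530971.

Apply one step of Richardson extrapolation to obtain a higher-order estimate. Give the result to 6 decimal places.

r = 4: numerator weight 16, denominator 15.
Weighted: 23.3992495536 − 1.4599039427 = 21.9393456109
21.9393456109 ÷ 15 = 1.4626230407

1.462623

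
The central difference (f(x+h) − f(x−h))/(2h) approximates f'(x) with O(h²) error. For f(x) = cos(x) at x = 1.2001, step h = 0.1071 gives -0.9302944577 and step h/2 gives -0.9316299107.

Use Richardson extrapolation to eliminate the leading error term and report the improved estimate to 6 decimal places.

-0.932075

Order 2 gives 2^r = 4 and 2^r − 1 = 3.
A(h/2) − A(h) = -0.9316299107 − (-0.9302944577) = -0.0013354530
Divide by 2^2 − 1 = 3: (-0.0013354530)/3 = -0.0004451510
R = -0.9316299107 − 0.0004451510 = -0.9320750617
Shift from A(h/2): −0.0004451510.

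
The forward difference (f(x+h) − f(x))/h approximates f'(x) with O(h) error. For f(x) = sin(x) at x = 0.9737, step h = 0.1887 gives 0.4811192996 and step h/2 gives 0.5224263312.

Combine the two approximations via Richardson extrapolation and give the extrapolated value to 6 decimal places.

0.563733

Leading term ∝ h^1; use weight 2 = 2^1.
2^1×A(h/2) = 1.0448526624; minus A(h) gives 0.5637333628.
Denominator 2 − 1 = 1.
So the Richardson estimate is 0.5637333628.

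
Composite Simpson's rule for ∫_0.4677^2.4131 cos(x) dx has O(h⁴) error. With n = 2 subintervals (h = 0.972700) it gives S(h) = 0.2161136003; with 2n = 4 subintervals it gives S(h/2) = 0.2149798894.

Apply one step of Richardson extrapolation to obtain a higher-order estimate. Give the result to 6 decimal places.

With r = 4 the leading error scales as h^4, so the weight is 2^4 = 16.
2^4×A(h/2) = 3.4396782304; minus A(h) gives 3.2235646301.
Denominator 16 − 1 = 15.
3.2235646301 ÷ 15 = 0.2149043087
Shift from A(h/2): −0.0000755807.

0.214904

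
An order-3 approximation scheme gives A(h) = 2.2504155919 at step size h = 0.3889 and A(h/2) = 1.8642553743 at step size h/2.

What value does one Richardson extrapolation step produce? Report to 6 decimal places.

1.809090

Error is O(h^3); halving h shrinks it by 2^3 = 8.
Top: 8(1.8642553743) − (2.2504155919) = 12.6636274025
R = 12.6636274025/7 = 1.8090896289
Shift from A(h/2): −0.0551657454.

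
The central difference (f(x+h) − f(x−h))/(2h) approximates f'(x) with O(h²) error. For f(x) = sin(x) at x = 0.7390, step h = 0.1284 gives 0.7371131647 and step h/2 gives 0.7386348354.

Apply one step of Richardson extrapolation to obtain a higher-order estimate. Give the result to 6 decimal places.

0.739142

Error is O(h^2); halving h shrinks it by 2^2 = 4.
4 × 0.7386348354 = 2.9545393416; subtract 0.7371131647 → 2.2174261769
Extrapolated: 2.2174261769 / 3 = 0.7391420590
Gap between inputs: 1.522e-03; correction applied: +0.0005072236.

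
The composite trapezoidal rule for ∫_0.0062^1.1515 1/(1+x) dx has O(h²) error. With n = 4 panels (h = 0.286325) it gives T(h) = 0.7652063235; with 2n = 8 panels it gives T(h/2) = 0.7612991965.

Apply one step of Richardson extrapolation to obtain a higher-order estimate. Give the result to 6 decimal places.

Error is O(h^2); halving h shrinks it by 2^2 = 4.
Weighted: 3.0451967860 − 0.7652063235 = 2.2799904625
Divide by 2^2 − 1 = 3.
Extrapolated: 2.2799904625 / 3 = 0.7599968208
Gap between inputs: 3.907e-03; correction applied: −0.0013023757.

0.759997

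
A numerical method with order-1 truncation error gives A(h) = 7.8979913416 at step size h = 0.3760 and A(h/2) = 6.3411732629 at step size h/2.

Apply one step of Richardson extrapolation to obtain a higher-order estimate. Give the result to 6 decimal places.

r = 1, so 2^r = 2.
2^1*A(h/2) = 12.6823465258; minus A(h) gives 4.7843551842.
Denominator 2 − 1 = 1.
Extrapolated: 4.7843551842 / 1 = 4.7843551842
Shift from A(h/2): −1.5568180787.

4.784355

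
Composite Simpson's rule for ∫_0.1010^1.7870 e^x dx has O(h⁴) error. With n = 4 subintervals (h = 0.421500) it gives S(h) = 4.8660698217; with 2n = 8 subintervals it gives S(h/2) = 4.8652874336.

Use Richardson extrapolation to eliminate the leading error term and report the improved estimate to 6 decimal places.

4.865235

Order 4 gives 2^r = 16 and 2^r − 1 = 15.
16 × 4.8652874336 = 77.8445989376; 77.8445989376 − 4.8660698217 = 72.9785291159
Extrapolated: 72.9785291159 / 15 = 4.8652352744
Gap between inputs: 7.824e-04; correction applied: −0.0000521592.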